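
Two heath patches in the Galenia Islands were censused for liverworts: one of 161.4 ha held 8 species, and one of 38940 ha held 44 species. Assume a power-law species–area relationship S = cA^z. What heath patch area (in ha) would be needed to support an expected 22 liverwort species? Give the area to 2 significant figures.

4200 ha

z = ln(44/8) / ln(38940/161.4) = 1.7047 / 5.4859 = 0.3108
c = 8 / 161.4^0.3108 = 8 / 4.854 = 1.648
A = (22/1.648)^(1/0.3108) ⇒ ln A = ln(13.35)/0.3108 = 8.3392
A = e^8.3392 ≈ 4185 ha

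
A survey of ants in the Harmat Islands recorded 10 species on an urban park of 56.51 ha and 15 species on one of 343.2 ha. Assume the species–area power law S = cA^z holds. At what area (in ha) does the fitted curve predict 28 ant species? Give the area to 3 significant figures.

z = ln(15/10) / ln(343.2/56.51) = 0.4055 / 1.8039 = 0.2248
c = 10 / 56.51^0.2248 = 10 / 2.476 = 4.038
A = (28/4.038)^(1/0.2248) ⇒ ln A = ln(6.934)/0.2248 = 8.6151
A = e^8.6151 ≈ 5515 ha

5510 ha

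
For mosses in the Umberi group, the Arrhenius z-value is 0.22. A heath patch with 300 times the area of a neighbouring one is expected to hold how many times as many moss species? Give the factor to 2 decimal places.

S₂/S₁ = (A₂/A₁)^z = 300^0.22
ln(S₂/S₁) = 0.22 × ln 300 = 0.22 × 5.7038 = 1.2548
S₂/S₁ = e^1.2548 ≈ 3.507

3.51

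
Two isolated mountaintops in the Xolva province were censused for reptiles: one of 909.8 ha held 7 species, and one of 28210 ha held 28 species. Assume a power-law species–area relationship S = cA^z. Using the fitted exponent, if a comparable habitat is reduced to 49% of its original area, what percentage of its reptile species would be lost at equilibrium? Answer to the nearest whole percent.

z = ln(28/7) / ln(28210/909.8) = 1.3863 / 3.4342 = 0.4037
S_new/S_old = (A_new/A_old)^z = 0.49^0.4037 = exp(0.4037 × -0.7133) = 0.7498
Fraction lost = 1 − 0.7498 = 0.2502

25%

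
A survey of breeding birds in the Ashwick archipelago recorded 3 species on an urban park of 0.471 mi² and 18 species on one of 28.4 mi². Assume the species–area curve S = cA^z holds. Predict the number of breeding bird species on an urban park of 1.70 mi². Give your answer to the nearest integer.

5

z = ln(18/3) / ln(28.4/0.471) = 1.7918 / 4.0993 = 0.4371
c = 3 / 0.471^0.4371 = 3 / 0.7196 = 4.169
S₃ = 4.169 × 1.7^0.4371 = 4.169 × 1.261 ≈ 5.257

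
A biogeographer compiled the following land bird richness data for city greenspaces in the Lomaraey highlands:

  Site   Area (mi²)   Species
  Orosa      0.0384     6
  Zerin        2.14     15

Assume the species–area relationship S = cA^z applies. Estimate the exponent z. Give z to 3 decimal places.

Taking logs: ln S = ln c + z ln A, so z = (ln S₂ − ln S₁)/(ln A₂ − ln A₁).
z = ln(15/6) / ln(2.14/0.0384) = ln(2.5) / ln(55.73) = 0.9163 / 4.0205 = 0.2279

0.228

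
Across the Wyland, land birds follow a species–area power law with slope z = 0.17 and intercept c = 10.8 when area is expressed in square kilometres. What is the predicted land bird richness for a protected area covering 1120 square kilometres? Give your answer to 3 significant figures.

S = 10.8 × 1120^0.17
ln S = ln 10.8 + 0.17 × ln 1120 = 2.3795 + 0.17 × 7.0211 = 3.5731
S = e^3.5731 ≈ 35.63

35.6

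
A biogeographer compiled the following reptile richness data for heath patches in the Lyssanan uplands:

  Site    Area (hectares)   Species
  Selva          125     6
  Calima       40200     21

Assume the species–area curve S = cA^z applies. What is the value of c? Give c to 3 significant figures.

2.10

z = ln(S₂/S₁) / ln(A₂/A₁) = ln(21/6) / ln(40200/125) = 1.2528 / 5.7733 = 0.2170
c = S₁ / A₁^z = 6 / 125^0.2170 = 6 / 2.851 = 2.104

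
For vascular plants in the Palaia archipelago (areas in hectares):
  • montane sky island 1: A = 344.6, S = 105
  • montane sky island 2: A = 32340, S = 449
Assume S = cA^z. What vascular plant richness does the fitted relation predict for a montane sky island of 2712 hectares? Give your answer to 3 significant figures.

z = ln(449/105) / ln(32340/344.6) = 1.4531 / 4.5417 = 0.3199
c = 105 / 344.6^0.3199 = 105 / 6.483 = 16.2
S₃ = 16.2 × 2712^0.3199 = 16.2 × 12.54 ≈ 203.2

203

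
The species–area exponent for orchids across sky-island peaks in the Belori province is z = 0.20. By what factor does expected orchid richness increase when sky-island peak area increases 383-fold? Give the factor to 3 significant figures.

3.29

S₂/S₁ = (A₂/A₁)^z = 383^0.2
ln(S₂/S₁) = 0.2 × ln 383 = 0.2 × 5.9480 = 1.1896
S₂/S₁ = e^1.1896 ≈ 3.286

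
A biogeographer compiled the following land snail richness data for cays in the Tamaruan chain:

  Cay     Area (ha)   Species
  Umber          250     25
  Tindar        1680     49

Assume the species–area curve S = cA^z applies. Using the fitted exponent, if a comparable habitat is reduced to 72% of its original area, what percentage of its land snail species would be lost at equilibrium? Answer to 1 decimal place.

z = ln(49/25) / ln(1680/250) = 0.6729 / 1.9051 = 0.3532
S_new/S_old = (A_new/A_old)^z = 0.72^0.3532 = exp(0.3532 × -0.3285) = 0.8904
Fraction lost = 1 − 0.8904 = 0.1096

11.0%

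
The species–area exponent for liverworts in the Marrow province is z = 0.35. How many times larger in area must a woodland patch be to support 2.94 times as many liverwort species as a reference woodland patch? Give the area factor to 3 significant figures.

(A₂/A₁)^0.35 = 2.94, so A₂/A₁ = 2.94^(1/0.35) = 2.94^2.857
ln(A₂/A₁) = ln 2.94 / 0.35 = 1.0784 / 0.35 = 3.0812
A₂/A₁ = e^3.0812 ≈ 21.78

21.8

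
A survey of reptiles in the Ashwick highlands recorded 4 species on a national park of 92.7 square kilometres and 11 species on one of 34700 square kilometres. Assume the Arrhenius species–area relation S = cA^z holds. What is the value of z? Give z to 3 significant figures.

0.171

Taking logs: ln S = ln c + z ln A, so z = (ln S₂ − ln S₁)/(ln A₂ − ln A₁).
z = ln(11/4) / ln(34700/92.7) = ln(2.75) / ln(374.3) = 1.0116 / 5.9251 = 0.1707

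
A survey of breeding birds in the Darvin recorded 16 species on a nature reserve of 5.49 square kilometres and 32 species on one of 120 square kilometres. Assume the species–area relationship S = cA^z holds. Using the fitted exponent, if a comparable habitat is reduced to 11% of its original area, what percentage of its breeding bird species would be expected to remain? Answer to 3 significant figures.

60.9%

z = ln(32/16) / ln(120/5.49) = 0.6931 / 3.0846 = 0.2247
S_new/S_old = (A_new/A_old)^z = 0.11^0.2247 = exp(0.2247 × -2.2073) = 0.609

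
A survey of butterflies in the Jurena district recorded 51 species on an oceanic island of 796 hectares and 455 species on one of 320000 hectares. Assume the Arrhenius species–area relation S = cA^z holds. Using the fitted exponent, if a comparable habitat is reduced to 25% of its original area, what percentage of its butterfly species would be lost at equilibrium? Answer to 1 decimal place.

z = ln(455/51) / ln(320000/796) = 2.1885 / 5.9965 = 0.3650
S_new/S_old = (A_new/A_old)^z = 0.25^0.3650 = exp(0.3650 × -1.3863) = 0.6029
Fraction lost = 1 − 0.6029 = 0.3971

39.7%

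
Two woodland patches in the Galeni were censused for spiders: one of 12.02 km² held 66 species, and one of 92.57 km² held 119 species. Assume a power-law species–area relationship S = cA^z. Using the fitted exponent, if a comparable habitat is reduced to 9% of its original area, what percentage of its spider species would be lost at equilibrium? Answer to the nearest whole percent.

z = ln(119/66) / ln(92.57/12.02) = 0.5895 / 2.0414 = 0.2888
S_new/S_old = (A_new/A_old)^z = 0.09^0.2888 = exp(0.2888 × -2.4079) = 0.4989
Fraction lost = 1 − 0.4989 = 0.5011

50%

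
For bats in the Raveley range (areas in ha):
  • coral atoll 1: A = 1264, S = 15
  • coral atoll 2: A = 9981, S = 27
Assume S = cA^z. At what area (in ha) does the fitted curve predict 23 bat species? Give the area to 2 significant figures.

5700 ha

z = ln(27/15) / ln(9981/1264) = 0.5878 / 2.0664 = 0.2844
c = 15 / 1264^0.2844 = 15 / 7.626 = 1.967
A = (23/1.967)^(1/0.2844) ⇒ ln A = ln(11.69)/0.2844 = 8.6447
A = e^8.6447 ≈ 5680 ha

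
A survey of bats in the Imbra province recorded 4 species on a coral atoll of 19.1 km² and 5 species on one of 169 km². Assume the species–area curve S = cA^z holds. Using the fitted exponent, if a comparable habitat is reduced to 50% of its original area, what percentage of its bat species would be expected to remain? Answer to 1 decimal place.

z = ln(5/4) / ln(169/19.1) = 0.2231 / 2.1802 = 0.1023
S_new/S_old = (A_new/A_old)^z = 0.5^0.1023 = exp(0.1023 × -0.6931) = 0.9315

93.2%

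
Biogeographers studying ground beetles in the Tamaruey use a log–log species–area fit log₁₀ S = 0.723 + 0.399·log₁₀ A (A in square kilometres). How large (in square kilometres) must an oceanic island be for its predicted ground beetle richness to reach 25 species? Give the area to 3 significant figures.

49.2 square kilometres

25 = 5.284 × A^0.399  ⇒  A^0.399 = 25/5.284 = 4.731
ln A = ln(4.731) / 0.399 = 1.5541 / 0.399 = 3.8950
A = e^3.8950 ≈ 49.16 square kilometres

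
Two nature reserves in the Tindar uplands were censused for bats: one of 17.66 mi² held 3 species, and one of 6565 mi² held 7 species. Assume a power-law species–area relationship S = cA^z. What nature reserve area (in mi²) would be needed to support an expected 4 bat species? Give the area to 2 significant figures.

z = ln(7/3) / ln(6565/17.66) = 0.8473 / 5.9182 = 0.1432
c = 3 / 17.66^0.1432 = 3 / 1.508 = 1.989
A = (4/1.989)^(1/0.1432) ⇒ ln A = ln(2.011)/0.1432 = 4.8807
A = e^4.8807 ≈ 131.7 mi²

130 mi²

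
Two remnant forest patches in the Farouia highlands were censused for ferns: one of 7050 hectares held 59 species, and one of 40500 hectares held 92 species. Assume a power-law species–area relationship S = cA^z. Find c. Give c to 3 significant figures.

z = ln(S₂/S₁) / ln(A₂/A₁) = ln(92/59) / ln(40500/7050) = 0.4443 / 1.7483 = 0.2541
c = S₁ / A₁^z = 59 / 7050^0.2541 = 59 / 9.503 = 6.209

6.21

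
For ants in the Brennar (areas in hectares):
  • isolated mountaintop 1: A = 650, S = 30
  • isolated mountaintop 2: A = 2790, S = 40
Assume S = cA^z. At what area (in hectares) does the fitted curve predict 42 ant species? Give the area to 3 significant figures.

z = ln(40/30) / ln(2790/650) = 0.2877 / 1.4568 = 0.1975
c = 30 / 650^0.1975 = 30 / 3.593 = 8.349
A = (42/8.349)^(1/0.1975) ⇒ ln A = ln(5.03)/0.1975 = 8.1809
A = e^8.1809 ≈ 3572 hectares

3570 hectares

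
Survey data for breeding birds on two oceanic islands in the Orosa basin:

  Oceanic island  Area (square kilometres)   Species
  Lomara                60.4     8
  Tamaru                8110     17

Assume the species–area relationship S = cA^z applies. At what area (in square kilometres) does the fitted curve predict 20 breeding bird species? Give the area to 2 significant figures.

z = ln(17/8) / ln(8110/60.4) = 0.7538 / 4.8999 = 0.1538
c = 8 / 60.4^0.1538 = 8 / 1.879 = 4.257
A = (20/4.257)^(1/0.1538) ⇒ ln A = ln(4.698)/0.1538 = 10.0573
A = e^10.0573 ≈ 23325 square kilometres

23000 square kilometres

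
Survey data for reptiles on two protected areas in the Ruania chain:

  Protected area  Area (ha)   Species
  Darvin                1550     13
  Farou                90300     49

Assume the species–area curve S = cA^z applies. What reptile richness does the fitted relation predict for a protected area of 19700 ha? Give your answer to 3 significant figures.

29.8

z = ln(49/13) / ln(90300/1550) = 1.3269 / 4.0649 = 0.3264
c = 13 / 1550^0.3264 = 13 / 11 = 1.182
S₃ = 1.182 × 19700^0.3264 = 1.182 × 25.22 ≈ 29.81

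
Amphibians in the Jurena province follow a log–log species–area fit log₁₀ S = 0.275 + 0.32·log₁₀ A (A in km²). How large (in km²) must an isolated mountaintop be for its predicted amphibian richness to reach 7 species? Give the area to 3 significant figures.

60.5 km²

7 = 1.884 × A^0.32  ⇒  A^0.32 = 7/1.884 = 3.716
ln A = ln(3.716) / 0.32 = 1.3127 / 0.32 = 4.1022
A = e^4.1022 ≈ 60.47 km²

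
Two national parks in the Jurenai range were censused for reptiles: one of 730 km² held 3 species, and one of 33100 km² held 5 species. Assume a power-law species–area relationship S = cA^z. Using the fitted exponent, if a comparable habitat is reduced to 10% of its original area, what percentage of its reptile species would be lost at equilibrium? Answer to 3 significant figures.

z = ln(5/3) / ln(33100/730) = 0.5108 / 3.8142 = 0.1339
S_new/S_old = (A_new/A_old)^z = 0.1^0.1339 = exp(0.1339 × -2.3026) = 0.7346
Fraction lost = 1 − 0.7346 = 0.2654

26.5%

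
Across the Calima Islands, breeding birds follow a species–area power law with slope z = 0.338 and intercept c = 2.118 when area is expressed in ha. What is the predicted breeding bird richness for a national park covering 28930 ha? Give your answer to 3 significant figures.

S = 2.118 × 28930^0.338
ln S = ln 2.118 + 0.338 × ln 28930 = 0.7505 + 0.338 × 10.2726 = 4.2226
S = e^4.2226 ≈ 68.21

68.2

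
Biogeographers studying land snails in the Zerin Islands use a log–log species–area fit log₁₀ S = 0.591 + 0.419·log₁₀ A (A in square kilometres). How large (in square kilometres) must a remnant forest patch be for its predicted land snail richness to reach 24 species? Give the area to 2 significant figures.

24 = 3.899 × A^0.419  ⇒  A^0.419 = 24/3.899 = 6.155
ln A = ln(6.155) / 0.419 = 1.8172 / 0.419 = 4.3371
A = e^4.3371 ≈ 76.48 square kilometres

76 square kilometres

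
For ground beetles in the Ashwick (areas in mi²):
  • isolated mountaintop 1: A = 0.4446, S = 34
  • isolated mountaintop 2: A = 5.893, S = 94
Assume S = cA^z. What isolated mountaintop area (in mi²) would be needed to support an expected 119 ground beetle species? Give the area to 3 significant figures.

10.7 mi²

z = ln(94/34) / ln(5.893/0.4446) = 1.0169 / 2.5843 = 0.3935
c = 34 / 0.4446^0.3935 = 34 / 0.7269 = 46.77
A = (119/46.77)^(1/0.3935) ⇒ ln A = ln(2.544)/0.3935 = 2.3731
A = e^2.3731 ≈ 10.73 mi²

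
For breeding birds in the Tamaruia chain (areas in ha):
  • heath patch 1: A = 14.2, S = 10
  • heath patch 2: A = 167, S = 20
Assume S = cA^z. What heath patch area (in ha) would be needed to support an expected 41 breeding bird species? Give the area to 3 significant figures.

z = ln(20/10) / ln(167/14.2) = 0.6931 / 2.4648 = 0.2812
c = 10 / 14.2^0.2812 = 10 / 2.109 = 4.742
A = (41/4.742)^(1/0.2812) ⇒ ln A = ln(8.646)/0.2812 = 7.6705
A = e^7.6705 ≈ 2144 ha

2140 ha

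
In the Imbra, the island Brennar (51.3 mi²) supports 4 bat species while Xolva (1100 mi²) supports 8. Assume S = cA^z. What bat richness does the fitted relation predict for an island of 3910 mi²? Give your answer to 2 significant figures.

z = ln(8/4) / ln(1100/51.3) = 0.6931 / 3.0654 = 0.2261
c = 4 / 51.3^0.2261 = 4 / 2.436 = 1.642
S₃ = 1.642 × 3910^0.2261 = 1.642 × 6.49 ≈ 10.66

11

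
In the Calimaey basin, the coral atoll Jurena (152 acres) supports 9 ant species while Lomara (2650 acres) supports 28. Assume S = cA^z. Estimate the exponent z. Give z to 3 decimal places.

Taking logs: ln S = ln c + z ln A, so z = (ln S₂ − ln S₁)/(ln A₂ − ln A₁).
z = ln(28/9) / ln(2650/152) = ln(3.111) / ln(17.43) = 1.1350 / 2.8584 = 0.3971

0.397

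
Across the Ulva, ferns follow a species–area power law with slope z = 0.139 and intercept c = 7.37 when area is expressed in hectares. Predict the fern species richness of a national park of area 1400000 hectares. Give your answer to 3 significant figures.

S = 7.37 × 1400000^0.139
ln S = ln 7.37 + 0.139 × ln 1400000 = 1.9974 + 0.139 × 14.1520 = 3.9645
S = e^3.9645 ≈ 52.7

52.7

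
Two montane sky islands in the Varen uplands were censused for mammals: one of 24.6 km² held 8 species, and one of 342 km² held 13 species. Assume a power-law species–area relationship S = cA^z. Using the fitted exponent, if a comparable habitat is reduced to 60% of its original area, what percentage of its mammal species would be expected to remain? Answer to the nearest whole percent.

z = ln(13/8) / ln(342/24.6) = 0.4855 / 2.6321 = 0.1845
S_new/S_old = (A_new/A_old)^z = 0.6^0.1845 = exp(0.1845 × -0.5108) = 0.9101

91%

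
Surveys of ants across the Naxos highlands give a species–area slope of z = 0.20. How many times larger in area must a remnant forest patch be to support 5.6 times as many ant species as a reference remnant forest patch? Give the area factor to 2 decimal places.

5507.32

(A₂/A₁)^0.2 = 5.6, so A₂/A₁ = 5.6^(1/0.2) = 5.6^5
ln(A₂/A₁) = ln 5.6 / 0.2 = 1.7228 / 0.2 = 8.6138
A₂/A₁ = e^8.6138 ≈ 5507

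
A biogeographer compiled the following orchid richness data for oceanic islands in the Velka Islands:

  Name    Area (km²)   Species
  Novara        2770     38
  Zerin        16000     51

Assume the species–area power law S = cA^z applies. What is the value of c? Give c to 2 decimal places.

z = ln(S₂/S₁) / ln(A₂/A₁) = ln(51/38) / ln(16000/2770) = 0.2942 / 1.7537 = 0.1678
c = S₁ / A₁^z = 38 / 2770^0.1678 = 38 / 3.781 = 10.05

10.05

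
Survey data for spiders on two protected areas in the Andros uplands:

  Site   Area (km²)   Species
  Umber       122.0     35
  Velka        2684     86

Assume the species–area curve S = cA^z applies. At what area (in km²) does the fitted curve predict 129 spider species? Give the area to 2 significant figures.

z = ln(86/35) / ln(2684/122) = 0.8990 / 3.0910 = 0.2908
c = 35 / 122^0.2908 = 35 / 4.044 = 8.655
A = (129/8.655)^(1/0.2908) ⇒ ln A = ln(14.9)/0.2908 = 9.2892
A = e^9.2892 ≈ 10820 km²

11000 km²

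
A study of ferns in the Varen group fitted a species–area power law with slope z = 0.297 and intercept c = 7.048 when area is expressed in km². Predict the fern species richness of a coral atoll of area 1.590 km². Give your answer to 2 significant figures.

S = 7.048 × 1.59^0.297
ln S = ln 7.048 + 0.297 × ln 1.59 = 1.9527 + 0.297 × 0.4637 = 2.0905
S = e^2.0905 ≈ 8.089

8.1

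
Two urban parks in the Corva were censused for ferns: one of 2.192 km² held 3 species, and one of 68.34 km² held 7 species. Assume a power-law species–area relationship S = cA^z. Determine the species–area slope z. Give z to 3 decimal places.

0.246

Taking logs: ln S = ln c + z ln A, so z = (ln S₂ − ln S₁)/(ln A₂ − ln A₁).
z = ln(7/3) / ln(68.34/2.192) = ln(2.333) / ln(31.18) = 0.8473 / 3.4397 = 0.2463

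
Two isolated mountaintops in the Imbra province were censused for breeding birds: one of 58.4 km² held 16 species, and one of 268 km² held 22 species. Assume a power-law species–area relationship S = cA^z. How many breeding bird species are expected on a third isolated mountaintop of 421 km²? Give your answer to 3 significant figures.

24.2

z = ln(22/16) / ln(268/58.4) = 0.3185 / 1.5237 = 0.2090
c = 16 / 58.4^0.2090 = 16 / 2.34 = 6.838
S₃ = 6.838 × 421^0.2090 = 6.838 × 3.536 ≈ 24.18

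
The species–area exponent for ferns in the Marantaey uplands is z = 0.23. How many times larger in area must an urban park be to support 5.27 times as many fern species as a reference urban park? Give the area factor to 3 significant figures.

(A₂/A₁)^0.23 = 5.27, so A₂/A₁ = 5.27^(1/0.23) = 5.27^4.348
ln(A₂/A₁) = ln 5.27 / 0.23 = 1.6620 / 0.23 = 7.2262
A₂/A₁ = e^7.2262 ≈ 1375

1380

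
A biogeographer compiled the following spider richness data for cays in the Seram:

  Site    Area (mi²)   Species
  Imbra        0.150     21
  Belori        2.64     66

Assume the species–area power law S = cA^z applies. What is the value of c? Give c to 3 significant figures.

z = ln(S₂/S₁) / ln(A₂/A₁) = ln(66/21) / ln(2.64/0.15) = 1.1451 / 2.8679 = 0.3993
c = S₁ / A₁^z = 21 / 0.15^0.3993 = 21 / 0.4688 = 44.79

44.8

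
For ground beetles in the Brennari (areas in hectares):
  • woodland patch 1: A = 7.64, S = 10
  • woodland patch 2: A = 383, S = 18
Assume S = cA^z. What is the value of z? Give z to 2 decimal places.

0.15

Taking logs: ln S = ln c + z ln A, so z = (ln S₂ − ln S₁)/(ln A₂ − ln A₁).
z = ln(18/10) / ln(383/7.64) = ln(1.8) / ln(50.13) = 0.5878 / 3.9146 = 0.1502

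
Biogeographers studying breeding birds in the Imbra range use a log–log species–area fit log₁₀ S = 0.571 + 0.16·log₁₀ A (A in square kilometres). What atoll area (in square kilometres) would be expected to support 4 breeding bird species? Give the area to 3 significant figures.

1.56 square kilometres

4 = 3.724 × A^0.16  ⇒  A^0.16 = 4/3.724 = 1.074
ln A = ln(1.074) / 0.16 = 0.0715 / 0.16 = 0.4470
A = e^0.4470 ≈ 1.564 square kilometres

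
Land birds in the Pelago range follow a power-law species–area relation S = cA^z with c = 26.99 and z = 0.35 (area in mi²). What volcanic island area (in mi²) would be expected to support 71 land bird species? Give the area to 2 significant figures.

71 = 26.99 × A^0.35  ⇒  A^0.35 = 71/26.99 = 2.631
ln A = ln(2.631) / 0.35 = 0.9672 / 0.35 = 2.7635
A = e^2.7635 ≈ 15.85 mi²

16 mi²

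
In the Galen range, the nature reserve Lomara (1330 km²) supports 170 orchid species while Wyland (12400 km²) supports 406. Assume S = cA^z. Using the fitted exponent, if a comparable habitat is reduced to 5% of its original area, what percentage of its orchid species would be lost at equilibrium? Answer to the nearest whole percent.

z = ln(406/170) / ln(12400/1330) = 0.8706 / 2.2325 = 0.3899
S_new/S_old = (A_new/A_old)^z = 0.05^0.3899 = exp(0.3899 × -2.9957) = 0.3109
Fraction lost = 1 − 0.3109 = 0.6891

69%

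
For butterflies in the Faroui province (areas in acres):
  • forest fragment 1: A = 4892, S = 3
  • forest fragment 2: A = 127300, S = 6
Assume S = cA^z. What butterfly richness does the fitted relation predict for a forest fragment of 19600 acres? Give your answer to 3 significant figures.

z = ln(6/3) / ln(127300/4892) = 0.6931 / 3.2589 = 0.2127
c = 3 / 4892^0.2127 = 3 / 6.091 = 0.4925
S₃ = 0.4925 × 19600^0.2127 = 0.4925 × 8.183 ≈ 4.03

4.03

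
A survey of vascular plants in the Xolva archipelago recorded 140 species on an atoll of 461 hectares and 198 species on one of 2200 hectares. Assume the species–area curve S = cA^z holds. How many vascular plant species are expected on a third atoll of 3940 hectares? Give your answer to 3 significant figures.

z = ln(198/140) / ln(2200/461) = 0.3466 / 1.5628 = 0.2218
c = 140 / 461^0.2218 = 140 / 3.898 = 35.92
S₃ = 35.92 × 3940^0.2218 = 35.92 × 6.273 ≈ 225.3

225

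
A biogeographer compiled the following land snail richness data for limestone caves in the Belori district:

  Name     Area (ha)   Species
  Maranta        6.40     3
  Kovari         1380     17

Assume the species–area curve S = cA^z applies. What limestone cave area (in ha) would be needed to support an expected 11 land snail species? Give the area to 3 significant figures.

z = ln(17/3) / ln(1380/6.4) = 1.7346 / 5.3735 = 0.3228
c = 3 / 6.4^0.3228 = 3 / 1.821 = 1.648
A = (11/1.648)^(1/0.3228) ⇒ ln A = ln(6.676)/0.3228 = 5.8813
A = e^5.8813 ≈ 358.3 ha

358 ha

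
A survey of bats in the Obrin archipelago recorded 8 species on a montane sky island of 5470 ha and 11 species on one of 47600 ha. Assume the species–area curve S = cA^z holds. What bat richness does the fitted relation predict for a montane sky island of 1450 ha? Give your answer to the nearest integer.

z = ln(11/8) / ln(47600/5470) = 0.3185 / 2.1636 = 0.1472
c = 8 / 5470^0.1472 = 8 / 3.55 = 2.254
S₃ = 2.254 × 1450^0.1472 = 2.254 × 2.92 ≈ 6.58

7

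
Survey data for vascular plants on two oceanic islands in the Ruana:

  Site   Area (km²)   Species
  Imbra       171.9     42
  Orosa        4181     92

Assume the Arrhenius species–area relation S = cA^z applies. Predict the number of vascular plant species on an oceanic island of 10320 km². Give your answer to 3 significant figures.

115

z = ln(92/42) / ln(4181/171.9) = 0.7841 / 3.1914 = 0.2457
c = 42 / 171.9^0.2457 = 42 / 3.542 = 11.86
S₃ = 11.86 × 10320^0.2457 = 11.86 × 9.686 ≈ 114.9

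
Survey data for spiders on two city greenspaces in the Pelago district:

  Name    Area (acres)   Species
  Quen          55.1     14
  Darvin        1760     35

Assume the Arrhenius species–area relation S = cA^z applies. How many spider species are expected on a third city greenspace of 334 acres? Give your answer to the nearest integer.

z = ln(35/14) / ln(1760/55.1) = 0.9163 / 3.4639 = 0.2645
c = 14 / 55.1^0.2645 = 14 / 2.888 = 4.848
S₃ = 4.848 × 334^0.2645 = 4.848 × 4.651 ≈ 22.55

23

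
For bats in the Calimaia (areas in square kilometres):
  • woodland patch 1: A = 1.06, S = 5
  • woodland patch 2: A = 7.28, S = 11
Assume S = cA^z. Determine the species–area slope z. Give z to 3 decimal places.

0.409

Taking logs: ln S = ln c + z ln A, so z = (ln S₂ − ln S₁)/(ln A₂ − ln A₁).
z = ln(11/5) / ln(7.28/1.06) = ln(2.2) / ln(6.868) = 0.7885 / 1.9269 = 0.4092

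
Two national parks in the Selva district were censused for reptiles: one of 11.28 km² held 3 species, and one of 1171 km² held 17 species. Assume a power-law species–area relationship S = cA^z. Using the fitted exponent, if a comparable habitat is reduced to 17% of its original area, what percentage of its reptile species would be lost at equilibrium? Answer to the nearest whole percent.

48%

z = ln(17/3) / ln(1171/11.28) = 1.7346 / 4.6426 = 0.3736
S_new/S_old = (A_new/A_old)^z = 0.17^0.3736 = exp(0.3736 × -1.7720) = 0.5158
Fraction lost = 1 − 0.5158 = 0.4842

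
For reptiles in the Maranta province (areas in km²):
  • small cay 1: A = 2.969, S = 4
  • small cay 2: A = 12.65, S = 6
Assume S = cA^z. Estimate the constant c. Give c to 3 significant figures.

2.95

z = ln(S₂/S₁) / ln(A₂/A₁) = ln(6/4) / ln(12.65/2.969) = 0.4055 / 1.4494 = 0.2797
c = S₁ / A₁^z = 4 / 2.969^0.2797 = 4 / 1.356 = 2.95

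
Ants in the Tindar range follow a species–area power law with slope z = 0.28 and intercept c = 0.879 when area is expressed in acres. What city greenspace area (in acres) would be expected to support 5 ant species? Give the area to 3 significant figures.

497 acres

5 = 0.879 × A^0.28  ⇒  A^0.28 = 5/0.879 = 5.688
ln A = ln(5.688) / 0.28 = 1.7384 / 0.28 = 6.2086
A = e^6.2086 ≈ 497 acres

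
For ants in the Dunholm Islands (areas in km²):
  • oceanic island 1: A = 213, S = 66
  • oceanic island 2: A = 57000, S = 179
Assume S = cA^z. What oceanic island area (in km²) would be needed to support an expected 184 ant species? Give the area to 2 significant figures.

67000 km²

z = ln(179/66) / ln(57000/213) = 0.9977 / 5.5895 = 0.1785
c = 66 / 213^0.1785 = 66 / 2.604 = 25.35
A = (184/25.35)^(1/0.1785) ⇒ ln A = ln(7.259)/0.1785 = 11.1051
A = e^11.1051 ≈ 66513 km²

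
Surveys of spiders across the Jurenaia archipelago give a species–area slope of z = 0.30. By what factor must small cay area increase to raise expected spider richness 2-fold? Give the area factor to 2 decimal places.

(A₂/A₁)^0.3 = 2, so A₂/A₁ = 2^(1/0.3) = 2^3.333
ln(A₂/A₁) = ln 2 / 0.3 = 0.6931 / 0.3 = 2.3105
A₂/A₁ = e^2.3105 ≈ 10.08

10.08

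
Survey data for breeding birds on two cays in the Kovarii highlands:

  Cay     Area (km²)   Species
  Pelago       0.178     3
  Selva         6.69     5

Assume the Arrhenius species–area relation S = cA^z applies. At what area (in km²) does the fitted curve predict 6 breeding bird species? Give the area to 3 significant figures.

z = ln(5/3) / ln(6.69/0.178) = 0.5108 / 3.6266 = 0.1409
c = 3 / 0.178^0.1409 = 3 / 0.7842 = 3.826
A = (6/3.826)^(1/0.1409) ⇒ ln A = ln(1.568)/0.1409 = 3.1950
A = e^3.1950 ≈ 24.41 km²

24.4 km²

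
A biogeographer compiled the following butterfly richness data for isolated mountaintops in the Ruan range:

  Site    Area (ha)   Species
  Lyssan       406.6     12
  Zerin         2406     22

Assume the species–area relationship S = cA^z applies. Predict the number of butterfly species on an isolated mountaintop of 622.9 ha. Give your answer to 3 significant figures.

z = ln(22/12) / ln(2406/406.6) = 0.6061 / 1.7779 = 0.3409
c = 12 / 406.6^0.3409 = 12 / 7.754 = 1.548
S₃ = 1.548 × 622.9^0.3409 = 1.548 × 8.968 ≈ 13.88

13.9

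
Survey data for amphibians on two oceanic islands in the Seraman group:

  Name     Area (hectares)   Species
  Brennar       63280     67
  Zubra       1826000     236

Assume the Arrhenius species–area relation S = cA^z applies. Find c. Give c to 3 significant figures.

z = ln(S₂/S₁) / ln(A₂/A₁) = ln(236/67) / ln(1826000/63280) = 1.2591 / 3.3623 = 0.3745
c = S₁ / A₁^z = 67 / 63280^0.3745 = 67 / 62.81 = 1.067

1.07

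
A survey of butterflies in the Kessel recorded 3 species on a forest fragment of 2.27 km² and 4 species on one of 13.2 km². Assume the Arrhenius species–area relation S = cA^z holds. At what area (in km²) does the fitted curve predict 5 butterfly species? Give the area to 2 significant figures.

z = ln(4/3) / ln(13.2/2.27) = 0.2877 / 1.7604 = 0.1634
c = 3 / 2.27^0.1634 = 3 / 1.143 = 2.624
A = (5/2.624)^(1/0.1634) ⇒ ln A = ln(1.906)/0.1634 = 3.9457
A = e^3.9457 ≈ 51.71 km²

52 km²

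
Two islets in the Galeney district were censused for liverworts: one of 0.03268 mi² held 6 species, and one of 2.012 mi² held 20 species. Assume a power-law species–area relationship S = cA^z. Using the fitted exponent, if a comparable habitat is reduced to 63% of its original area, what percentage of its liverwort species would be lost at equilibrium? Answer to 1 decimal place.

z = ln(20/6) / ln(2.012/0.03268) = 1.2040 / 4.1201 = 0.2922
S_new/S_old = (A_new/A_old)^z = 0.63^0.2922 = exp(0.2922 × -0.4620) = 0.8737
Fraction lost = 1 − 0.8737 = 0.1263

12.6%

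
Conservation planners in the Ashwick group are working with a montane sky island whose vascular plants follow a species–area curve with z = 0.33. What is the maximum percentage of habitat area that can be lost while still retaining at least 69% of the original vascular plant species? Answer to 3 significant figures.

67.5%

Need (A_new/A_old)^0.33 = 0.69, so A_new/A_old = 0.69^(1/0.33) = 0.69^3.03
ln(A_new/A_old) = ln 0.69 / 0.33 = -0.3711 / 0.33 = -1.1244
A_new/A_old = e^-1.1244 ≈ 0.3248
Fraction that can be lost = 1 − 0.3248 = 0.6752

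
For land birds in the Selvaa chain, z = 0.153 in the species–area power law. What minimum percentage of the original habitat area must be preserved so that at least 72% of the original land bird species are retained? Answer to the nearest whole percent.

Need (A_new/A_old)^0.153 = 0.72, so A_new/A_old = 0.72^(1/0.153) = 0.72^6.536
ln(A_new/A_old) = ln 0.72 / 0.153 = -0.3285 / 0.153 = -2.1471
A_new/A_old = e^-2.1471 ≈ 0.1168

12%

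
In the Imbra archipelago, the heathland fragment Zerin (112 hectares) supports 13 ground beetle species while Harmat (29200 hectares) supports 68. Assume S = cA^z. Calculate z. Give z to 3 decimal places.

0.297

Taking logs: ln S = ln c + z ln A, so z = (ln S₂ − ln S₁)/(ln A₂ − ln A₁).
z = ln(68/13) / ln(29200/112) = ln(5.231) / ln(260.7) = 1.6546 / 5.5634 = 0.2974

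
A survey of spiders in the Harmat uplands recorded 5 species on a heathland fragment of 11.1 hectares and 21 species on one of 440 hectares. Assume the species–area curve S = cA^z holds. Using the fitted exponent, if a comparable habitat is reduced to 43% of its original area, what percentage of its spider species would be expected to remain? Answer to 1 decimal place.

z = ln(21/5) / ln(440/11.1) = 1.4351 / 3.6798 = 0.3900
S_new/S_old = (A_new/A_old)^z = 0.43^0.3900 = exp(0.3900 × -0.8440) = 0.7195

72.0%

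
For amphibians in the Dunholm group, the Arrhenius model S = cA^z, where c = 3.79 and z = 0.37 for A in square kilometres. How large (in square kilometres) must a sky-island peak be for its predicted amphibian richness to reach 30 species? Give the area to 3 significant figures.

268 square kilometres

30 = 3.79 × A^0.37  ⇒  A^0.37 = 30/3.79 = 7.916
ln A = ln(7.916) / 0.37 = 2.0688 / 0.37 = 5.5914
A = e^5.5914 ≈ 268.1 square kilometres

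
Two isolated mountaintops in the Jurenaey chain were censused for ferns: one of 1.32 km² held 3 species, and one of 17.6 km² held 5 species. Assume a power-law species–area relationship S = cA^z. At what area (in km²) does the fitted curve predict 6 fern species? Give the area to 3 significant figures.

z = ln(5/3) / ln(17.6/1.32) = 0.5108 / 2.5903 = 0.1972
c = 3 / 1.32^0.1972 = 3 / 1.056 = 2.84
A = (6/2.84)^(1/0.1972) ⇒ ln A = ln(2.113)/0.1972 = 3.7924
A = e^3.7924 ≈ 44.36 km²

44.4 km²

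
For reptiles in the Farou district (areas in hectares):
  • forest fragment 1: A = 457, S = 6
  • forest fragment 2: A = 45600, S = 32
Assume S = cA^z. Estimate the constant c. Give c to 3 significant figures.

0.647

z = ln(S₂/S₁) / ln(A₂/A₁) = ln(32/6) / ln(45600/457) = 1.6740 / 4.6030 = 0.3637
c = S₁ / A₁^z = 6 / 457^0.3637 = 6 / 9.276 = 0.6469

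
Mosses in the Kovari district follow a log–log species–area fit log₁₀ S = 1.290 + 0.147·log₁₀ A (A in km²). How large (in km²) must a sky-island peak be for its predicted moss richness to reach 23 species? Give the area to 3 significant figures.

23 = 19.5 × A^0.147  ⇒  A^0.147 = 23/19.5 = 1.18
ln A = ln(1.18) / 0.147 = 0.1652 / 0.147 = 1.1235
A = e^1.1235 ≈ 3.076 km²

3.08 km²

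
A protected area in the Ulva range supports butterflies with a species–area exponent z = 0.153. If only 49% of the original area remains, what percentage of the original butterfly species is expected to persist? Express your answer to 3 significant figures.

S_new/S_old = (A_new/A_old)^z = 0.49^0.153
= exp(0.153 × ln 0.49) = exp(0.153 × -0.7133) = exp(-0.1091) ≈ 0.8966

89.7%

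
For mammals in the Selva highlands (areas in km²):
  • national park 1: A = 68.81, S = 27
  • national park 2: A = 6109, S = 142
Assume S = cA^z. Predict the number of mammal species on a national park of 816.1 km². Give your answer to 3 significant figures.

67.4

z = ln(142/27) / ln(6109/68.81) = 1.6600 / 4.4862 = 0.3700
c = 27 / 68.81^0.3700 = 27 / 4.786 = 5.641
S₃ = 5.641 × 816.1^0.3700 = 5.641 × 11.95 ≈ 67.42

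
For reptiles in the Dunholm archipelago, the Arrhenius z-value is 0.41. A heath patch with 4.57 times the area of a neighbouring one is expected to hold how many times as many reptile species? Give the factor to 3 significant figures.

1.86

S₂/S₁ = (A₂/A₁)^z = 4.57^0.41
ln(S₂/S₁) = 0.41 × ln 4.57 = 0.41 × 1.5195 = 0.6230
S₂/S₁ = e^0.6230 ≈ 1.865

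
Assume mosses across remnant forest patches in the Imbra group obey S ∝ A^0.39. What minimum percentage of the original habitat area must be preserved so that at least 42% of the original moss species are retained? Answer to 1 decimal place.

10.8%

Need (A_new/A_old)^0.39 = 0.42, so A_new/A_old = 0.42^(1/0.39) = 0.42^2.564
ln(A_new/A_old) = ln 0.42 / 0.39 = -0.8675 / 0.39 = -2.2244
A_new/A_old = e^-2.2244 ≈ 0.1081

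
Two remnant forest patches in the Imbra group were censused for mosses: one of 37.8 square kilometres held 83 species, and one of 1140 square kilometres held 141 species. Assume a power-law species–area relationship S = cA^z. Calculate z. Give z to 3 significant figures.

Taking logs: ln S = ln c + z ln A, so z = (ln S₂ − ln S₁)/(ln A₂ − ln A₁).
z = ln(141/83) / ln(1140/37.8) = ln(1.699) / ln(30.16) = 0.5299 / 3.4065 = 0.1556

0.156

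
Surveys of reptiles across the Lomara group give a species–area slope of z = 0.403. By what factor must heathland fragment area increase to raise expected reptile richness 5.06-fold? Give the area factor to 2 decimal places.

55.88

(A₂/A₁)^0.403 = 5.06, so A₂/A₁ = 5.06^(1/0.403) = 5.06^2.481
ln(A₂/A₁) = ln 5.06 / 0.403 = 1.6214 / 0.403 = 4.0232
A₂/A₁ = e^4.0232 ≈ 55.88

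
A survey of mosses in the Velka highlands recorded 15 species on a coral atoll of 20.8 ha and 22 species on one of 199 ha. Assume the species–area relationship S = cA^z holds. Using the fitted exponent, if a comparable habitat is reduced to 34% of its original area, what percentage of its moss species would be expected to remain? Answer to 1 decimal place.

z = ln(22/15) / ln(199/20.8) = 0.3830 / 2.2584 = 0.1696
S_new/S_old = (A_new/A_old)^z = 0.34^0.1696 = exp(0.1696 × -1.0788) = 0.8328

83.3%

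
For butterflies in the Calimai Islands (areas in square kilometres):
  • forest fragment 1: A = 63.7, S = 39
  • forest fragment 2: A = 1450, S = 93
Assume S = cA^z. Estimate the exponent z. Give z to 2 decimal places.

0.28

Taking logs: ln S = ln c + z ln A, so z = (ln S₂ − ln S₁)/(ln A₂ − ln A₁).
z = ln(93/39) / ln(1450/63.7) = ln(2.385) / ln(22.76) = 0.8690 / 3.1251 = 0.2781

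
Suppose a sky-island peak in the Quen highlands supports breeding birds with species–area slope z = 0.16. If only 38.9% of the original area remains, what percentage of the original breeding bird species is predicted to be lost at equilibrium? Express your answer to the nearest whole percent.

14%

S_new/S_old = (A_new/A_old)^z = 0.389^0.16
= exp(0.16 × ln 0.389) = exp(0.16 × -0.9442) = exp(-0.1511) ≈ 0.8598
Fraction lost = 1 − 0.8598 = 0.1402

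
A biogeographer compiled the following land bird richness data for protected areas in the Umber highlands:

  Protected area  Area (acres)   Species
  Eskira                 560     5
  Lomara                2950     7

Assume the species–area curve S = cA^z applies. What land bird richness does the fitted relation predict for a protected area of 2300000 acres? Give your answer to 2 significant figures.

z = ln(7/5) / ln(2950/560) = 0.3365 / 1.6616 = 0.2025
c = 5 / 560^0.2025 = 5 / 3.602 = 1.388
S₃ = 1.388 × 2300000^0.2025 = 1.388 × 19.42 ≈ 26.96

27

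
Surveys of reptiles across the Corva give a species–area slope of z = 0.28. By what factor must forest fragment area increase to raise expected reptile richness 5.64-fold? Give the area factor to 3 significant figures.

482

(A₂/A₁)^0.28 = 5.64, so A₂/A₁ = 5.64^(1/0.28) = 5.64^3.571
ln(A₂/A₁) = ln 5.64 / 0.28 = 1.7299 / 0.28 = 6.1782
A₂/A₁ = e^6.1782 ≈ 482.1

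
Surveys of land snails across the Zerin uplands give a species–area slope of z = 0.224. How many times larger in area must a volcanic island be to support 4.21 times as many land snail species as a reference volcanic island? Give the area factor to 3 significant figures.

612

(A₂/A₁)^0.224 = 4.21, so A₂/A₁ = 4.21^(1/0.224) = 4.21^4.464
ln(A₂/A₁) = ln 4.21 / 0.224 = 1.4375 / 0.224 = 6.4172
A₂/A₁ = e^6.4172 ≈ 612.3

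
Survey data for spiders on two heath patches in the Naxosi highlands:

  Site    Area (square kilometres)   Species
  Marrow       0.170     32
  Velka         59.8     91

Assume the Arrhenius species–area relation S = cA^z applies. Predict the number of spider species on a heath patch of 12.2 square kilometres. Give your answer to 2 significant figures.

69

z = ln(91/32) / ln(59.8/0.17) = 1.0451 / 5.8630 = 0.1783
c = 32 / 0.17^0.1783 = 32 / 0.7292 = 43.89
S₃ = 43.89 × 12.2^0.1783 = 43.89 × 1.562 ≈ 68.55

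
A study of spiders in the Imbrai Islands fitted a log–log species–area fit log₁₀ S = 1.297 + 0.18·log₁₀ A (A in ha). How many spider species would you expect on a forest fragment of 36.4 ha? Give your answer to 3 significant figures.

37.8

S = 19.82 × 36.4^0.18
ln S = ln 19.82 + 0.18 × ln 36.4 = 2.9865 + 0.18 × 3.5946 = 3.6335
S = e^3.6335 ≈ 37.84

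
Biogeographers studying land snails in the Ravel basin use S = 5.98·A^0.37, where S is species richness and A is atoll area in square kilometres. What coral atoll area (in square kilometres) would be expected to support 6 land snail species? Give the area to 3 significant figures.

6 = 5.98 × A^0.37  ⇒  A^0.37 = 6/5.98 = 1.003
ln A = ln(1.003) / 0.37 = 0.0033 / 0.37 = 0.0090
A = e^0.0090 ≈ 1.009 square kilometres

1.01 square kilometres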